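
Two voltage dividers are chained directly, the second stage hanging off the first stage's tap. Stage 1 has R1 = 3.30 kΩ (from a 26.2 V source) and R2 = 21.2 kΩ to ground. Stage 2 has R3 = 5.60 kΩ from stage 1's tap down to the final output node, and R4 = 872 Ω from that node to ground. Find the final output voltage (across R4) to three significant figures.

V_out ≈ 2.12 V

Stage 2 presents R3+R4 = 6472 Ω as a load on stage 1's tap.
Stage 1's lower leg becomes R2‖(R3+R4) = 4958 Ω, so V_mid = 26.2 × 4958/8258 = 15.73 V.
Stage 2 is itself unloaded: V_out = V_mid × R4/(R3+R4) = 15.73 × 872/6472 = 2.12 V.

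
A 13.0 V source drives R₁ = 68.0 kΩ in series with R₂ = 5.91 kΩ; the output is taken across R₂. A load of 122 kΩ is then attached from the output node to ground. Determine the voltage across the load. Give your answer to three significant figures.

V_out ≈ 0.995 V

The load sits in parallel with R₂: R₂‖R_L = (5.91 × 122) / (5.91 + 122) = 5.637 kΩ.
V_out = 13.0 × 5.637 / (68.0 + 5.637) = 13.0 × 5.637/73.64 = 0.995 V.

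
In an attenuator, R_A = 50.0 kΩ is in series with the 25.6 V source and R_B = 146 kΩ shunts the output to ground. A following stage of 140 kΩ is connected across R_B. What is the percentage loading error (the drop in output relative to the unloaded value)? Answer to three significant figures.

Unloaded V = 25.6 × 146/196.0 = 19.07 V.
Loaded: R_B‖R_L = 71.47 kΩ, giving V = 25.6 × 71.47/121.5 = 15.06 V.
Drop = (19.07 − 15.06) / 19.07 = 21.0 %.

21.0 %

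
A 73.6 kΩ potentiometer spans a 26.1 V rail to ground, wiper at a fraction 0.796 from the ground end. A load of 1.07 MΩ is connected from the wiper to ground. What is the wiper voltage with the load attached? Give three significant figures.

V ≈ 20.5 V

The wiper splits the pot into (1−α)R = 15.01 kΩ above and αR = 58.59 kΩ below.
Lower section ‖ load = 55.54 kΩ.
V_wiper = 26.1 × 55.54/(15.01 + 55.54) = 20.5 V.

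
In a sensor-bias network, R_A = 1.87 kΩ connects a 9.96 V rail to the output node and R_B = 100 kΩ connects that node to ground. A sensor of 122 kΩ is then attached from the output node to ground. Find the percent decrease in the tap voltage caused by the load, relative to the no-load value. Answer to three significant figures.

1.48 %

The divider's output (Thévenin) resistance is R_A‖R_B = 1.836 kΩ.
Fractional drop under load = R_th/(R_th + R_L) = 1.836 / (1.836 + 122) = 0.01482.
So the output falls by 1.48 %.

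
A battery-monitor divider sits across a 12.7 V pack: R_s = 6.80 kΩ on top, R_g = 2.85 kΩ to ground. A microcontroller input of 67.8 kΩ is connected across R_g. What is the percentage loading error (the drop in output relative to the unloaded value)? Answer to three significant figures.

The divider's output (Thévenin) resistance is R_s‖R_g = 2.008 kΩ.
Fractional drop under load = R_th/(R_th + R_L) = 2.008 / (2.008 + 67.8) = 0.02877.
So the output falls by 2.88 %.

2.88 %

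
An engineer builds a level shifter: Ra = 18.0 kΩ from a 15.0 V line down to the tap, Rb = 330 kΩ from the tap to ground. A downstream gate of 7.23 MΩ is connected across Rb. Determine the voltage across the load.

V_out ≈ 14.2 V

The load sits in parallel with Rb: Rb‖R_L = (330 × 7230) / (330 + 7230) = 315.6 kΩ.
V_out = 15.0 × 315.6 / (18.0 + 315.6) = 15.0 × 315.6/333.6 = 14.2 V.
(Unloaded it would have been 14.2 V.)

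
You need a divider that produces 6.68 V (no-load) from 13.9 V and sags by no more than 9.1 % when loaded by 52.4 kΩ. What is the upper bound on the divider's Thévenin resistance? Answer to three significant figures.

Loading drop = R_th/(R_th + R_L) ≤ 0.0910, so R_th ≤ R_L · ε/(1−ε) = 52.4 kΩ × 0.0910/0.9090 = 5.25 kΩ.

R_th ≤ 5.25 kΩ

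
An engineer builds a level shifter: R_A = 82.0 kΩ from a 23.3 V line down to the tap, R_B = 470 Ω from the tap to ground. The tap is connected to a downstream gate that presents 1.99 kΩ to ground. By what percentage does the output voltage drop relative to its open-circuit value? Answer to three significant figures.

The divider's output (Thévenin) resistance is R_A‖R_B = 467.3 Ω.
Fractional drop under load = R_th/(R_th + R_L) = 467.3 / (467.3 + 1990) = 0.1902.
So the output falls by 19.0 %.

19.0 %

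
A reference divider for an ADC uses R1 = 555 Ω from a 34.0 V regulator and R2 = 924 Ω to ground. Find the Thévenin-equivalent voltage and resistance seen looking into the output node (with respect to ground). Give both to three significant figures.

V_th is the open-circuit tap voltage: 34.0 × 924/(555 + 924) = 21.2 V.
With the supply zeroed, R1 and R2 appear in parallel from the tap: R_th = R1‖R2 = (555 × 924)/1479 = 347 Ω.

V_th = 21.2 V, R_th = 347 Ω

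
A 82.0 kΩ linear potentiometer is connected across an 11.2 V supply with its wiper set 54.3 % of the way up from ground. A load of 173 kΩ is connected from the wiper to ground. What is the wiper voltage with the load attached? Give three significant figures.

The wiper splits the pot into (1−α)R = 37.47 kΩ above and αR = 44.53 kΩ below.
Lower section ‖ load = 35.41 kΩ.
V_wiper = 11.2 × 35.41/(37.47 + 35.41) = 5.44 V.

V ≈ 5.44 V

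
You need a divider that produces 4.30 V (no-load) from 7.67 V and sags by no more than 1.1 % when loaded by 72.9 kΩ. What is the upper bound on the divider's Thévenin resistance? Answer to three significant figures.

R_th ≤ 811 Ω

Loading drop = R_th/(R_th + R_L) ≤ 0.0110, so R_th ≤ R_L · ε/(1−ε) = 72.9 kΩ × 0.0110/0.9890 = 811 Ω.
(Any R1, R2 with R2/(R1+R2) = 0.561 and R1‖R2 ≤ 811 Ω will meet the spec.)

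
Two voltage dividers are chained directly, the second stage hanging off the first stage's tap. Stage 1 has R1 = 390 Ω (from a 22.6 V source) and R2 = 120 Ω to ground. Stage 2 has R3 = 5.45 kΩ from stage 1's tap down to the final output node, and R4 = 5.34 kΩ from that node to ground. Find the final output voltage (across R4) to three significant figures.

V_out ≈ 2.61 V

Stage 2 presents R3+R4 = 10790 Ω as a load on stage 1's tap.
Stage 1's lower leg becomes R2‖(R3+R4) = 118.7 Ω, so V_mid = 22.6 × 118.7/508.7 = 5.273 V.
Stage 2 is itself unloaded: V_out = V_mid × R4/(R3+R4) = 5.273 × 5340/10790 = 2.61 V.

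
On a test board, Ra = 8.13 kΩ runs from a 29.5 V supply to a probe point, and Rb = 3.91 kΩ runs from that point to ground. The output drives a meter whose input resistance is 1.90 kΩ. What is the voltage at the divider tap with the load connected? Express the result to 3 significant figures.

The load sits in parallel with Rb: Rb‖R_L = (3.91 × 1.90) / (3.91 + 1.90) = 1.279 kΩ.
V_out = 29.5 × 1.279 / (8.13 + 1.279) = 29.5 × 1.279/9.409 = 4.01 V.

V_out ≈ 4.01 V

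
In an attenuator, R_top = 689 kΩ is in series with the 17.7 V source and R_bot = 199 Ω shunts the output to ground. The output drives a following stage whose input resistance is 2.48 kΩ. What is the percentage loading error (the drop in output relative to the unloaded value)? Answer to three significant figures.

The divider's output (Thévenin) resistance is R_top‖R_bot = 198.9 Ω.
Fractional drop under load = R_th/(R_th + R_L) = 198.9 / (198.9 + 2480) = 0.07426.
So the output falls by 7.43 %.

7.43 %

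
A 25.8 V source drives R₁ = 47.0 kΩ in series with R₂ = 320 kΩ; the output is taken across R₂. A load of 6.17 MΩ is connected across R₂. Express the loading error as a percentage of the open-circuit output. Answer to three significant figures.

The divider's output (Thévenin) resistance is R₁‖R₂ = 40.98 kΩ.
Fractional drop under load = R_th/(R_th + R_L) = 40.98 / (40.98 + 6170) = 0.006598.
So the output falls by 0.660 %.

0.660 %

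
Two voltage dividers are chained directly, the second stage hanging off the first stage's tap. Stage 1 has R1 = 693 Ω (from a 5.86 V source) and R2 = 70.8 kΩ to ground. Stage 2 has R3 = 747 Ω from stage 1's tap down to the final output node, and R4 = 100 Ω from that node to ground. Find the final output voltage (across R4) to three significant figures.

Stage 2 presents R3+R4 = 847.0 Ω as a load on stage 1's tap.
Stage 1's lower leg becomes R2‖(R3+R4) = 837.0 Ω, so V_mid = 5.86 × 837.0/1530 = 3.206 V.
Stage 2 is itself unloaded: V_out = V_mid × R4/(R3+R4) = 3.206 × 100/847.0 = 0.378 V.

V_out ≈ 0.378 V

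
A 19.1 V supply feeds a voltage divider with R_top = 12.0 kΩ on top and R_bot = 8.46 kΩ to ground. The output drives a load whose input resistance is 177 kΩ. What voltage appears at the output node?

The load sits in parallel with R_bot: R_bot‖R_L = (8.46 × 177) / (8.46 + 177) = 8.074 kΩ.
V_out = 19.1 × 8.074 / (12.0 + 8.074) = 19.1 × 8.074/20.07 = 7.68 V.

V_out ≈ 7.68 V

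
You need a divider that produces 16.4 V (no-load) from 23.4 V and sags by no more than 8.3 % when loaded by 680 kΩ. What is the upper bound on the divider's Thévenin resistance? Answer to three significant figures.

R_th ≤ 61.5 kΩ

Loading drop = R_th/(R_th + R_L) ≤ 0.0830, so R_th ≤ R_L · ε/(1−ε) = 680 kΩ × 0.0830/0.9170 = 61.5 kΩ.
(Any R1, R2 with R2/(R1+R2) = 0.701 and R1‖R2 ≤ 61.5 kΩ will meet the spec.)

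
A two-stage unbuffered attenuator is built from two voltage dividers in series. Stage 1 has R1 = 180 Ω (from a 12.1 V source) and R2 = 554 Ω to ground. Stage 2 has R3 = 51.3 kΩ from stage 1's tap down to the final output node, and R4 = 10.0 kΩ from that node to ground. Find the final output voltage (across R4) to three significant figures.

V_out ≈ 1.49 V

Stage 2 presents R3+R4 = 61300 Ω as a load on stage 1's tap.
Stage 1's lower leg becomes R2‖(R3+R4) = 549.0 Ω, so V_mid = 12.1 × 549.0/729.0 = 9.113 V.
Stage 2 is itself unloaded: V_out = V_mid × R4/(R3+R4) = 9.113 × 10000/61300 = 1.49 V.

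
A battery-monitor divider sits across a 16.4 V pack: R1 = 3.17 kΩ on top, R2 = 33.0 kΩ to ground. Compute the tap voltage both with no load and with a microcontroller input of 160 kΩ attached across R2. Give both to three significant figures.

Unloaded: 15.0 V; loaded: 14.7 V

Open-circuit: V = 16.4 × 33.0/(3.17 + 33.0) = 15.0 V.
With the load, R2 becomes R2‖R_L = 27.36 kΩ, so V = 16.4 × 27.36/30.53 = 14.7 V.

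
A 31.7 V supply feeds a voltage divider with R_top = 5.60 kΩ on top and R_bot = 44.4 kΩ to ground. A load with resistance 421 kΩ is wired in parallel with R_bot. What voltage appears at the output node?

V_out ≈ 27.8 V

The load sits in parallel with R_bot: R_bot‖R_L = (44.4 × 421) / (44.4 + 421) = 40.16 kΩ.
V_out = 31.7 × 40.16 / (5.60 + 40.16) = 31.7 × 40.16/45.76 = 27.8 V.
(Unloaded it would have been 28.1 V.)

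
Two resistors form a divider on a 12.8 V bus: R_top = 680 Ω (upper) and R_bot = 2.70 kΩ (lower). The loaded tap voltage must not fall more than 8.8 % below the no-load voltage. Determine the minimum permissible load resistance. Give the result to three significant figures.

Output resistance R_th = R_top‖R_bot = (680 × 2700)/3380 = 543.2 Ω.
The fractional drop is R_th/(R_th + R_L); requiring this ≤ 0.0880 gives R_L ≥ R_th(1/0.0880 − 1) = 543.2 × 10.36 = 5.63 kΩ.

R_L(min) ≈ 5.63 kΩ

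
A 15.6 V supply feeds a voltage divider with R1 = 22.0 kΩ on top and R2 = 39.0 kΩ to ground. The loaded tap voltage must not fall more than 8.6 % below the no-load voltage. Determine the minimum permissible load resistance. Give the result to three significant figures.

Output resistance R_th = R1‖R2 = (22.0 × 39.0)/61.00 = 14.07 kΩ.
The fractional drop is R_th/(R_th + R_L); requiring this ≤ 0.0860 gives R_L ≥ R_th(1/0.0860 − 1) = 14.07 × 10.63 = 149 kΩ.

R_L(min) ≈ 149 kΩ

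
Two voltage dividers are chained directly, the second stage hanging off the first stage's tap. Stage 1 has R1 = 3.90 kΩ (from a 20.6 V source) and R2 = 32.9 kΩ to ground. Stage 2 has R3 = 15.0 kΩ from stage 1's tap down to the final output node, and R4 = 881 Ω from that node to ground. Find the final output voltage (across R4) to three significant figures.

Stage 2 presents R3+R4 = 15880 Ω as a load on stage 1's tap.
Stage 1's lower leg becomes R2‖(R3+R4) = 10710 Ω, so V_mid = 20.6 × 10710/14610 = 15.10 V.
Stage 2 is itself unloaded: V_out = V_mid × R4/(R3+R4) = 15.10 × 881/15880 = 0.838 V.

V_out ≈ 0.838 V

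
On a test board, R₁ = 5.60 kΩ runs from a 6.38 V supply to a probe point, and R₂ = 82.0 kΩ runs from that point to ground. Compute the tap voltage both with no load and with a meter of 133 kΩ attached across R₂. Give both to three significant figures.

Unloaded: 5.97 V; loaded: 5.75 V

Open-circuit: V = 6.38 × 82.0/(5.60 + 82.0) = 5.97 V.
With the load, R₂ becomes R₂‖R_L = 50.73 kΩ, so V = 6.38 × 50.73/56.33 = 5.75 V.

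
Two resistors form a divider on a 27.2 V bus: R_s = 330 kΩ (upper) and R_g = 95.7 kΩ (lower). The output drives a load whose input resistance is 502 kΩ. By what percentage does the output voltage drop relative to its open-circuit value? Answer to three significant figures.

The divider's output (Thévenin) resistance is R_s‖R_g = 74.19 kΩ.
Fractional drop under load = R_th/(R_th + R_L) = 74.19 / (74.19 + 502) = 0.1288.
So the output falls by 12.9 %.

12.9 %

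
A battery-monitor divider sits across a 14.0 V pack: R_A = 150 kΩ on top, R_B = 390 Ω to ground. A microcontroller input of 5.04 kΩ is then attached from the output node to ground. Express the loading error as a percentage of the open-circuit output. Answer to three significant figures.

The divider's output (Thévenin) resistance is R_A‖R_B = 389.0 Ω.
Fractional drop under load = R_th/(R_th + R_L) = 389.0 / (389.0 + 5040) = 0.07165.
So the output falls by 7.17 %.

7.17 %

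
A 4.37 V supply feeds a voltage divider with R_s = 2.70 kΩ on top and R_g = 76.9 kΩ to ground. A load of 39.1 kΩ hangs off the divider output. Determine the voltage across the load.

V_out ≈ 3.96 V

The load sits in parallel with R_g: R_g‖R_L = (76.9 × 39.1) / (76.9 + 39.1) = 25.92 kΩ.
V_out = 4.37 × 25.92 / (2.70 + 25.92) = 4.37 × 25.92/28.62 = 3.96 V.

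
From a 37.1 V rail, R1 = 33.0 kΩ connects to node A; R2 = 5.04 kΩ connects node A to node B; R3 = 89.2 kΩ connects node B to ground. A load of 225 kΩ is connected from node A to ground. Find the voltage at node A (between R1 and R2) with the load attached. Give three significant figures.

Below node A the series string R2+R3 = 94.24 kΩ sits in parallel with the 225 kΩ load: 66.42 kΩ.
V_A = 37.1 × 66.42/(33.0 + 66.42) = 24.8 V.

V ≈ 24.8 V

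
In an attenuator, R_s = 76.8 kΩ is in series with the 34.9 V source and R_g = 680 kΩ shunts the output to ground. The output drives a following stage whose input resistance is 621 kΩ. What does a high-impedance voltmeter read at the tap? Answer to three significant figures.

The load sits in parallel with R_g: R_g‖R_L = (680 × 621) / (680 + 621) = 324.6 kΩ.
V_out = 34.9 × 324.6 / (76.8 + 324.6) = 34.9 × 324.6/401.4 = 28.2 V.

V_out ≈ 28.2 V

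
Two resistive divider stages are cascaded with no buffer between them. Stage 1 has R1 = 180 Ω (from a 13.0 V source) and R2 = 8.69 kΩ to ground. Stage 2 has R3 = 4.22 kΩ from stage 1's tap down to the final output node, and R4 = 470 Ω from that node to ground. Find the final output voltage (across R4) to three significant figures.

Stage 2 presents R3+R4 = 4690 Ω as a load on stage 1's tap.
Stage 1's lower leg becomes R2‖(R3+R4) = 3046 Ω, so V_mid = 13.0 × 3046/3226 = 12.27 V.
Stage 2 is itself unloaded: V_out = V_mid × R4/(R3+R4) = 12.27 × 470/4690 = 1.23 V.

V_out ≈ 1.23 V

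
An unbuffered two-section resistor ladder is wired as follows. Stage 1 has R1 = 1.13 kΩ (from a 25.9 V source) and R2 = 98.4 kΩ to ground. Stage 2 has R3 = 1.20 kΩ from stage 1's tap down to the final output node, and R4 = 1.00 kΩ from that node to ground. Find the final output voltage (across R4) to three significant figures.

V_out ≈ 7.72 V

Stage 2 presents R3+R4 = 2.200 kΩ as a load on stage 1's tap.
Stage 1's lower leg becomes R2‖(R3+R4) = 2.152 kΩ, so V_mid = 25.9 × 2.152/3.282 = 16.98 V.
Stage 2 is itself unloaded: V_out = V_mid × R4/(R3+R4) = 16.98 × 1.00/2.200 = 7.72 V.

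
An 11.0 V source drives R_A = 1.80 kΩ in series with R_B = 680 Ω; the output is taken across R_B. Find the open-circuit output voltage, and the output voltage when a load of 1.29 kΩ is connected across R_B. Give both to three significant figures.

Open-circuit: V = 11.0 × 680/(1800 + 680) = 3.02 V.
With the load, R_B becomes R_B‖R_L = 445.3 Ω, so V = 11.0 × 445.3/2245 = 2.18 V.

Unloaded: 3.02 V; loaded: 2.18 V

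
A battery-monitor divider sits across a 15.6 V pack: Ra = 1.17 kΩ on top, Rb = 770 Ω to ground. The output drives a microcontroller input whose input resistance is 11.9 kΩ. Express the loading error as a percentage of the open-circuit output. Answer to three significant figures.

The divider's output (Thévenin) resistance is Ra‖Rb = 464.4 Ω.
Fractional drop under load = R_th/(R_th + R_L) = 464.4 / (464.4 + 11900) = 0.03756.
So the output falls by 3.76 %.

3.76 %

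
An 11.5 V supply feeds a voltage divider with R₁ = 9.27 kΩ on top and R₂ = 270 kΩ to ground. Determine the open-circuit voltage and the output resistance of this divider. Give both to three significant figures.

V_th is the open-circuit tap voltage: 11.5 × 270/(9.27 + 270) = 11.1 V.
With the supply zeroed, R₁ and R₂ appear in parallel from the tap: R_th = R₁‖R₂ = (9.27 × 270)/279.3 = 8.96 kΩ.

V_th = 11.1 V, R_th = 8.96 kΩ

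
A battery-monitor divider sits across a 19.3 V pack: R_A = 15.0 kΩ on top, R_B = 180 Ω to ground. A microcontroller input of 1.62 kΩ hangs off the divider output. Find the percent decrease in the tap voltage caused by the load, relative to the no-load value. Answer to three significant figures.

Unloaded V = 19.3 × 180/15180 = 0.22885 V.
Loaded: R_B‖R_L = 162.0 Ω, giving V = 19.3 × 162.0/15160 = 0.20621 V.
Drop = (0.22885 − 0.20621) / 0.22885 = 9.89 %.

9.89 %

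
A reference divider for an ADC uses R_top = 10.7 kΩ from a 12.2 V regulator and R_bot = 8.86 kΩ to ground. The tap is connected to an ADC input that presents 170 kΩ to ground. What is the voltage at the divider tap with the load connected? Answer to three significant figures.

The load sits in parallel with R_bot: R_bot‖R_L = (8.86 × 170) / (8.86 + 170) = 8.421 kΩ.
V_out = 12.2 × 8.421 / (10.7 + 8.421) = 12.2 × 8.421/19.12 = 5.37 V.

V_out ≈ 5.37 V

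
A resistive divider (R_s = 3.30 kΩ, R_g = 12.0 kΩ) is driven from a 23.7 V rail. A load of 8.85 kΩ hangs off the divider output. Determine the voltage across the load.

The load sits in parallel with R_g: R_g‖R_L = (12.0 × 8.85) / (12.0 + 8.85) = 5.094 kΩ.
V_out = 23.7 × 5.094 / (3.30 + 5.094) = 23.7 × 5.094/8.394 = 14.4 V.
(Unloaded it would have been 18.6 V.)

V_out ≈ 14.4 V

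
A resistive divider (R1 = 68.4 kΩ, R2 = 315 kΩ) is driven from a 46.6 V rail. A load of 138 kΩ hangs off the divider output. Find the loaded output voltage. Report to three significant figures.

The load sits in parallel with R2: R2‖R_L = (315 × 138) / (315 + 138) = 95.96 kΩ.
V_out = 46.6 × 95.96 / (68.4 + 95.96) = 46.6 × 95.96/164.4 = 27.2 V.

V_out ≈ 27.2 V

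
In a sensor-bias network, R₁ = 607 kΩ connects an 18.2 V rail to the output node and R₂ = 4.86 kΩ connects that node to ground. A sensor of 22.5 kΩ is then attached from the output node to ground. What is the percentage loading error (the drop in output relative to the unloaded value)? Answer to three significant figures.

17.6 %

The divider's output (Thévenin) resistance is R₁‖R₂ = 4.821 kΩ.
Fractional drop under load = R_th/(R_th + R_L) = 4.821 / (4.821 + 22.5) = 0.1765.
So the output falls by 17.6 %.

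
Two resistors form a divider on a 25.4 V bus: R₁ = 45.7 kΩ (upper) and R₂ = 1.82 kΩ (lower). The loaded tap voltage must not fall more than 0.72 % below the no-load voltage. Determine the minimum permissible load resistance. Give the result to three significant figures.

Output resistance R_th = R₁‖R₂ = (45.7 × 1.82)/47.52 = 1.750 kΩ.
The fractional drop is R_th/(R_th + R_L); requiring this ≤ 0.00720 gives R_L ≥ R_th(1/0.00720 − 1) = 1.750 × 137.9 = 241 kΩ.

R_L(min) ≈ 241 kΩ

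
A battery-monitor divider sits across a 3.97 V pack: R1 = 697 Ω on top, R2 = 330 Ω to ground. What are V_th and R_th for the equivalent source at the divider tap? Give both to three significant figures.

V_th = 1.28 V, R_th = 224 Ω

V_th is the open-circuit tap voltage: 3.97 × 330/(697 + 330) = 1.28 V.
With the supply zeroed, R1 and R2 appear in parallel from the tap: R_th = R1‖R2 = (697 × 330)/1027 = 224 Ω.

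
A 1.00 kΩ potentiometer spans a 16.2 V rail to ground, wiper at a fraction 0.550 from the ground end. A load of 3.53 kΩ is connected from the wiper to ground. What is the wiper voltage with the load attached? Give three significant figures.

The wiper splits the pot into (1−α)R = 450.0 Ω above and αR = 550.0 Ω below.
Lower section ‖ load = 475.9 Ω.
V_wiper = 16.2 × 475.9/(450.0 + 475.9) = 8.33 V.

V ≈ 8.33 V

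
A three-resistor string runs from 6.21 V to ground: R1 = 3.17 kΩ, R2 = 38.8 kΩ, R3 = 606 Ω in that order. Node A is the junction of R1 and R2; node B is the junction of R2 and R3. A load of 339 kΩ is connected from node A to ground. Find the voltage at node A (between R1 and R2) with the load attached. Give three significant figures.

V ≈ 5.70 V

Below node A the series string R2+R3 = 39410 Ω sits in parallel with the 339000 Ω load: 35300 Ω.
V_A = 6.21 × 35300/(3170 + 35300) = 5.70 V.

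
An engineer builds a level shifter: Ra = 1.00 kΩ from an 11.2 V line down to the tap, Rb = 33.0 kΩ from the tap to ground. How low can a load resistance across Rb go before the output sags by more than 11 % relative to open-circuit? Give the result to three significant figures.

R_L(min) ≈ 7.85 kΩ

Output resistance R_th = Ra‖Rb = (1000 × 33000)/34000 = 970.6 Ω.
The fractional drop is R_th/(R_th + R_L); requiring this ≤ 0.110 gives R_L ≥ R_th(1/0.110 − 1) = 970.6 × 8.091 = 7.85 kΩ.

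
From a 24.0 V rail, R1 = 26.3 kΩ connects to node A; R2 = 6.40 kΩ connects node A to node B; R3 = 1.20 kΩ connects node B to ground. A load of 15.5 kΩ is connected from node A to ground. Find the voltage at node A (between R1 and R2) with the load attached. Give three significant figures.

Below node A the series string R2+R3 = 7.600 kΩ sits in parallel with the 15.5 kΩ load: 5.100 kΩ.
V_A = 24.0 × 5.100/(26.3 + 5.100) = 3.90 V.

V ≈ 3.90 V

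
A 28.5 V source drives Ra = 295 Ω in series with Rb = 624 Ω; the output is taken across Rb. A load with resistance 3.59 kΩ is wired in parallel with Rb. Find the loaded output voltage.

V_out ≈ 18.3 V

The load sits in parallel with Rb: Rb‖R_L = (624 × 3590) / (624 + 3590) = 531.6 Ω.
V_out = 28.5 × 531.6 / (295 + 531.6) = 28.5 × 531.6/826.6 = 18.3 V.
(Unloaded it would have been 19.4 V.)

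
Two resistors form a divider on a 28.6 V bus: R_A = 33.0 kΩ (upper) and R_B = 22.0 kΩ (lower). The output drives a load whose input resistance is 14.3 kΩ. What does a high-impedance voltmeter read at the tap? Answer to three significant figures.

V_out ≈ 5.95 V

The load sits in parallel with R_B: R_B‖R_L = (22.0 × 14.3) / (22.0 + 14.3) = 8.667 kΩ.
V_out = 28.6 × 8.667 / (33.0 + 8.667) = 28.6 × 8.667/41.67 = 5.95 V.
(Unloaded it would have been 11.4 V.)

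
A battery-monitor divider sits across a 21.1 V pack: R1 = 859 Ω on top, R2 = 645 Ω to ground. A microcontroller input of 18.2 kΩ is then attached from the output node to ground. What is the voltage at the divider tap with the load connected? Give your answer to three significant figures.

V_out ≈ 8.87 V

The load sits in parallel with R2: R2‖R_L = (645 × 18200) / (645 + 18200) = 622.9 Ω.
V_out = 21.1 × 622.9 / (859 + 622.9) = 21.1 × 622.9/1482 = 8.87 V.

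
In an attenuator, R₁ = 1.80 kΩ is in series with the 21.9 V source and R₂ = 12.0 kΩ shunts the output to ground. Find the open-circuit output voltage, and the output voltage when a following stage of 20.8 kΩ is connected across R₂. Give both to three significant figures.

Open-circuit: V = 21.9 × 12.0/(1.80 + 12.0) = 19.0 V.
With the load, R₂ becomes R₂‖R_L = 7.610 kΩ, so V = 21.9 × 7.610/9.410 = 17.7 V.

Unloaded: 19.0 V; loaded: 17.7 V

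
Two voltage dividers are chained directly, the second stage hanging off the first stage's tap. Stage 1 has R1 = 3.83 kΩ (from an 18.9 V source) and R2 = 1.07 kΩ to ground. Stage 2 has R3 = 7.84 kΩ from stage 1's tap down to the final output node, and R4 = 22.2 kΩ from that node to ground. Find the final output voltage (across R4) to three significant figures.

Stage 2 presents R3+R4 = 30.04 kΩ as a load on stage 1's tap.
Stage 1's lower leg becomes R2‖(R3+R4) = 1.033 kΩ, so V_mid = 18.9 × 1.033/4.863 = 4.015 V.
Stage 2 is itself unloaded: V_out = V_mid × R4/(R3+R4) = 4.015 × 22.2/30.04 = 2.97 V.

V_out ≈ 2.97 V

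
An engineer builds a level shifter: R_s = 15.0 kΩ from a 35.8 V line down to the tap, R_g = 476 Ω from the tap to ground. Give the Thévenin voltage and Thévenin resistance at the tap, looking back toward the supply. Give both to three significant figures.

V_th is the open-circuit tap voltage: 35.8 × 476/(15000 + 476) = 1.10 V.
With the supply zeroed, R_s and R_g appear in parallel from the tap: R_th = R_s‖R_g = (15000 × 476)/15480 = 461 Ω.

V_th = 1.10 V, R_th = 461 Ω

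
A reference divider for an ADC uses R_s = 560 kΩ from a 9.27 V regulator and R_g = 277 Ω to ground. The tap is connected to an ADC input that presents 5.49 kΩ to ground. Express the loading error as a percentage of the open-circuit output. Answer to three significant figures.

The divider's output (Thévenin) resistance is R_s‖R_g = 276.9 Ω.
Fractional drop under load = R_th/(R_th + R_L) = 276.9 / (276.9 + 5490) = 0.04801.
So the output falls by 4.80 %.

4.80 %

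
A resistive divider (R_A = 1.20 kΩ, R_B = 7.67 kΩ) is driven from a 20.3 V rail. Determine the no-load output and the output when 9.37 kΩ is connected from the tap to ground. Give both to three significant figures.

Open-circuit: V = 20.3 × 7.67/(1.20 + 7.67) = 17.6 V.
With the load, R_B becomes R_B‖R_L = 4.218 kΩ, so V = 20.3 × 4.218/5.418 = 15.8 V.

Unloaded: 17.6 V; loaded: 15.8 V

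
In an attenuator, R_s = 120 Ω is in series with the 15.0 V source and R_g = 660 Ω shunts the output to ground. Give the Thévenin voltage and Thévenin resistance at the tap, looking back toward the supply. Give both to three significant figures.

V_th = 12.7 V, R_th = 102 Ω

V_th is the open-circuit tap voltage: 15.0 × 660/(120 + 660) = 12.7 V.
With the supply zeroed, R_s and R_g appear in parallel from the tap: R_th = R_s‖R_g = (120 × 660)/780.0 = 102 Ω.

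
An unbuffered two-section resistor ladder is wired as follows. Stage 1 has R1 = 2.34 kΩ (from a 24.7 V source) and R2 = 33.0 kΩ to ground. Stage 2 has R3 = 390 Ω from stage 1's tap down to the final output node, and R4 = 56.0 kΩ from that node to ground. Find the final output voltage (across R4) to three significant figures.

V_out ≈ 22.1 V

Stage 2 presents R3+R4 = 56390 Ω as a load on stage 1's tap.
Stage 1's lower leg becomes R2‖(R3+R4) = 20820 Ω, so V_mid = 24.7 × 20820/23160 = 22.20 V.
Stage 2 is itself unloaded: V_out = V_mid × R4/(R3+R4) = 22.20 × 56000/56390 = 22.1 V.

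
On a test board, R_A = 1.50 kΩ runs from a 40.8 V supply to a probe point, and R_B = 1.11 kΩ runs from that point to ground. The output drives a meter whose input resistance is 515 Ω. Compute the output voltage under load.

V_out ≈ 7.75 V

The load sits in parallel with R_B: R_B‖R_L = (1110 × 515) / (1110 + 515) = 351.8 Ω.
V_out = 40.8 × 351.8 / (1500 + 351.8) = 40.8 × 351.8/1852 = 7.75 V.
(Unloaded it would have been 17.4 V.)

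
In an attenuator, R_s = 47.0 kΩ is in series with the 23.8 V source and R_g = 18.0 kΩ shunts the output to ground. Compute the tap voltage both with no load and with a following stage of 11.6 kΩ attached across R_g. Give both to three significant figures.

Unloaded: 6.59 V; loaded: 3.11 V

Open-circuit: V = 23.8 × 18.0/(47.0 + 18.0) = 6.59 V.
With the load, R_g becomes R_g‖R_L = 7.054 kΩ, so V = 23.8 × 7.054/54.05 = 3.11 V.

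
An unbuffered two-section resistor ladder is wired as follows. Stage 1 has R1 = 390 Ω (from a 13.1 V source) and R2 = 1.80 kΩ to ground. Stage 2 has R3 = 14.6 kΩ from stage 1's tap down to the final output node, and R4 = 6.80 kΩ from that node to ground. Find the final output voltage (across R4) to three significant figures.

Stage 2 presents R3+R4 = 21400 Ω as a load on stage 1's tap.
Stage 1's lower leg becomes R2‖(R3+R4) = 1660 Ω, so V_mid = 13.1 × 1660/2050 = 10.61 V.
Stage 2 is itself unloaded: V_out = V_mid × R4/(R3+R4) = 10.61 × 6800/21400 = 3.37 V.

V_out ≈ 3.37 V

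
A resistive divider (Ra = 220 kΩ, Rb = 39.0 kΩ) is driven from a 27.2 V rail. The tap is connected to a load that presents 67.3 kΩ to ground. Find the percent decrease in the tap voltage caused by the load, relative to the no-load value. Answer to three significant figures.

Unloaded V = 27.2 × 39.0/259.0 = 4.096 V.
Loaded: Rb‖R_L = 24.69 kΩ, giving V = 27.2 × 24.69/244.7 = 2.745 V.
Drop = (4.096 − 2.745) / 4.096 = 33.0 %.

33.0 %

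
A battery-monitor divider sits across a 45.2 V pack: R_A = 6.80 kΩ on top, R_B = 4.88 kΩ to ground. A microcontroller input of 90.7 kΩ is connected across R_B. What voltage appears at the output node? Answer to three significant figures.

The load sits in parallel with R_B: R_B‖R_L = (4.88 × 90.7) / (4.88 + 90.7) = 4.631 kΩ.
V_out = 45.2 × 4.631 / (6.80 + 4.631) = 45.2 × 4.631/11.43 = 18.3 V.

V_out ≈ 18.3 V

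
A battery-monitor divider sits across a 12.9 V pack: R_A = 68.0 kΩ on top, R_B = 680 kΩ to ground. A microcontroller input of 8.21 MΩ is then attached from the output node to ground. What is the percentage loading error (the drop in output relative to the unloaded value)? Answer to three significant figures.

The divider's output (Thévenin) resistance is R_A‖R_B = 61.82 kΩ.
Fractional drop under load = R_th/(R_th + R_L) = 61.82 / (61.82 + 8210) = 0.007473.
So the output falls by 0.747 %.

0.747 %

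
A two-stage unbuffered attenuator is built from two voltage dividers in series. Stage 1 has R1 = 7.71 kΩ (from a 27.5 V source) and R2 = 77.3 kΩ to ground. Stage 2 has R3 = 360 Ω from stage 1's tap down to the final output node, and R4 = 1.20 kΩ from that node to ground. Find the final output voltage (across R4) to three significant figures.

Stage 2 presents R3+R4 = 1560 Ω as a load on stage 1's tap.
Stage 1's lower leg becomes R2‖(R3+R4) = 1529 Ω, so V_mid = 27.5 × 1529/9239 = 4.551 V.
Stage 2 is itself unloaded: V_out = V_mid × R4/(R3+R4) = 4.551 × 1200/1560 = 3.50 V.

V_out ≈ 3.50 V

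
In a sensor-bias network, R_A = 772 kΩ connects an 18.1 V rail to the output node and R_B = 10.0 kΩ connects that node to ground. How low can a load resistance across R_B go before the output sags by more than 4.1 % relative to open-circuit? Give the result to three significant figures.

Output resistance R_th = R_A‖R_B = (772 × 10.0)/782.0 = 9.872 kΩ.
The fractional drop is R_th/(R_th + R_L); requiring this ≤ 0.0410 gives R_L ≥ R_th(1/0.0410 − 1) = 9.872 × 23.39 = 231 kΩ.

R_L(min) ≈ 231 kΩ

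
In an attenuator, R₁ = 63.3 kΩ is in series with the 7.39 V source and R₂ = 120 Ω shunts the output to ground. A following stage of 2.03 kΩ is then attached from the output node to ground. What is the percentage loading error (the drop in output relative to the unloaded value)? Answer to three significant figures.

The divider's output (Thévenin) resistance is R₁‖R₂ = 119.8 Ω.
Fractional drop under load = R_th/(R_th + R_L) = 119.8 / (119.8 + 2030) = 0.05571.
So the output falls by 5.57 %.

5.57 %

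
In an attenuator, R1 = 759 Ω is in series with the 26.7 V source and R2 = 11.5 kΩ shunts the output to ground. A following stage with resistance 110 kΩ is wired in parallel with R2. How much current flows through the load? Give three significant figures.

I_L ≈ 0.226 mA

R2‖R_L = 10410 Ω; V_out = 26.7 × 10410/11170 = 24.89 V.
I_L = V_out / R_L = 24.89 / 110 kΩ = 0.226 mA.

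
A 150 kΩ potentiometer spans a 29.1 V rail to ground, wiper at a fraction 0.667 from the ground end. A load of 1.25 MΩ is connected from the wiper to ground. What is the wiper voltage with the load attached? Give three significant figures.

The wiper splits the pot into (1−α)R = 49.95 kΩ above and αR = 100.0 kΩ below.
Lower section ‖ load = 92.64 kΩ.
V_wiper = 29.1 × 92.64/(49.95 + 92.64) = 18.9 V.

V ≈ 18.9 V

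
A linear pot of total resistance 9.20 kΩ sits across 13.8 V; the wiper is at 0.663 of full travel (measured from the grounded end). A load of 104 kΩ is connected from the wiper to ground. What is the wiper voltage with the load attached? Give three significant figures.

V ≈ 8.97 V

The wiper splits the pot into (1−α)R = 3.100 kΩ above and αR = 6.100 kΩ below.
Lower section ‖ load = 5.762 kΩ.
V_wiper = 13.8 × 5.762/(3.100 + 5.762) = 8.97 V.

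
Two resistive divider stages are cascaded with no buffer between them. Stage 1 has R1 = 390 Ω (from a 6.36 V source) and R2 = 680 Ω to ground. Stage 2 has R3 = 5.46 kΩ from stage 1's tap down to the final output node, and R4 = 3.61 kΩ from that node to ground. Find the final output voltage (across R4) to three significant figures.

Stage 2 presents R3+R4 = 9070 Ω as a load on stage 1's tap.
Stage 1's lower leg becomes R2‖(R3+R4) = 632.6 Ω, so V_mid = 6.36 × 632.6/1023 = 3.934 V.
Stage 2 is itself unloaded: V_out = V_mid × R4/(R3+R4) = 3.934 × 3610/9070 = 1.57 V.

V_out ≈ 1.57 V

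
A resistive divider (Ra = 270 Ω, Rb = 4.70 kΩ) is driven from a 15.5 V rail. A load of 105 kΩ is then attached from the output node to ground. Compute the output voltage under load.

The load sits in parallel with Rb: Rb‖R_L = (4700 × 105000) / (4700 + 105000) = 4499 Ω.
V_out = 15.5 × 4499 / (270 + 4499) = 15.5 × 4499/4769 = 14.6 V.

V_out ≈ 14.6 V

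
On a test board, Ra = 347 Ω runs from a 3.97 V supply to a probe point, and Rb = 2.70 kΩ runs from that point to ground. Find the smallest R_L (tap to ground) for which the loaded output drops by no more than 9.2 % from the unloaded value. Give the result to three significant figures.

R_L(min) ≈ 3.03 kΩ

Output resistance R_th = Ra‖Rb = (347 × 2700)/3047 = 307.5 Ω.
The fractional drop is R_th/(R_th + R_L); requiring this ≤ 0.0920 gives R_L ≥ R_th(1/0.0920 − 1) = 307.5 × 9.870 = 3.03 kΩ.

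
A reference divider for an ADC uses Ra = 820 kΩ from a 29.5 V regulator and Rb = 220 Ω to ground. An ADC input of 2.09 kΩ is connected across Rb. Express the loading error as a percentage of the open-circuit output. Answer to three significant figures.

9.52 %

Unloaded V = 29.5 × 220/820200 = 0.0079125 V.
Loaded: Rb‖R_L = 199.0 Ω, giving V = 29.5 × 199.0/820200 = 0.0071591 V.
Drop = (0.0079125 − 0.0071591) / 0.0079125 = 9.52 %.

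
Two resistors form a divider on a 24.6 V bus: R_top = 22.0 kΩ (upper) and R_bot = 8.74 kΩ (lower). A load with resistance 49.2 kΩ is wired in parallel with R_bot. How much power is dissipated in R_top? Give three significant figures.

P ≈ 15.4 mW

Total resistance from the source is R_top + (R_bot‖R_L) = 29.42 kΩ, so I = 24.6/29.42 kΩ = 0.8361 mA.
P = I²·R_top = (0.8361 mA)² × 22.0 kΩ = 15.4 mW.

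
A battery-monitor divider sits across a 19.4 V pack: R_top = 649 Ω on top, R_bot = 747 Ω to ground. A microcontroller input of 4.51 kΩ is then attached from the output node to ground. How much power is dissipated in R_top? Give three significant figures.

Total resistance from the source is R_top + (R_bot‖R_L) = 1290 Ω, so I = 19.4/1290 Ω = 15.04 mA.
P = I²·R_top = (15.04 mA)² × 649 Ω = 147 mW.

P ≈ 147 mW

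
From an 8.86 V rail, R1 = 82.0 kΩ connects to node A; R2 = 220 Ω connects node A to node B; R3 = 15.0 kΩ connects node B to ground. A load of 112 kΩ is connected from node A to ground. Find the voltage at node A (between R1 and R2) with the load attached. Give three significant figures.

V ≈ 1.24 V

Below node A the series string R2+R3 = 15220 Ω sits in parallel with the 112000 Ω load: 13400 Ω.
V_A = 8.86 × 13400/(82000 + 13400) = 1.24 V.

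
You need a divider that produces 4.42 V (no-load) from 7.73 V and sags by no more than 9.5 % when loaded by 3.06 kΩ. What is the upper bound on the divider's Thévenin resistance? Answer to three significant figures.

R_th ≤ 321 Ω

Loading drop = R_th/(R_th + R_L) ≤ 0.0950, so R_th ≤ R_L · ε/(1−ε) = 3.06 kΩ × 0.0950/0.9050 = 321 Ω.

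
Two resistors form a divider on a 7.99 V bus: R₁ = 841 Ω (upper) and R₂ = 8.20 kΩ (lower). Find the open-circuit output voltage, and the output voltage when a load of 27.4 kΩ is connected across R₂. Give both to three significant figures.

Open-circuit: V = 7.99 × 8200/(841 + 8200) = 7.25 V.
With the load, R₂ becomes R₂‖R_L = 6311 Ω, so V = 7.99 × 6311/7152 = 7.05 V.

Unloaded: 7.25 V; loaded: 7.05 V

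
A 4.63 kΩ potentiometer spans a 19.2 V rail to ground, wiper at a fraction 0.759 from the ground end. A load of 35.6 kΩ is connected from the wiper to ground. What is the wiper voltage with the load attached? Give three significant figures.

The wiper splits the pot into (1−α)R = 1.116 kΩ above and αR = 3.514 kΩ below.
Lower section ‖ load = 3.198 kΩ.
V_wiper = 19.2 × 3.198/(1.116 + 3.198) = 14.2 V.

V ≈ 14.2 V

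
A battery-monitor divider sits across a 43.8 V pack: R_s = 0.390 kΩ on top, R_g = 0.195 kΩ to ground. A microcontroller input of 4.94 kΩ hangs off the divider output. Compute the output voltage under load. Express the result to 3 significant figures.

V_out ≈ 14.2 V

The load sits in parallel with R_g: R_g‖R_L = (195 × 4940) / (195 + 4940) = 187.6 Ω.
V_out = 43.8 × 187.6 / (390 + 187.6) = 43.8 × 187.6/577.6 = 14.2 V.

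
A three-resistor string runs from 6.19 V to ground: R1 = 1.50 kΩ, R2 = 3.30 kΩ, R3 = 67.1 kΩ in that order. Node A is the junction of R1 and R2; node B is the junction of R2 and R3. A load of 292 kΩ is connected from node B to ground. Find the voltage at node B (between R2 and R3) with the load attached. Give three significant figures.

At node B, R3 is in parallel with the load: R3‖R_L = 54.56 kΩ.
Below node A the resistance is R2 + (R3‖R_L) = 57.86 kΩ, so V_A = 6.19 × 57.86/59.36 = 6.034 V.
Then V_B = V_A × (R3‖R_L)/(R2 + R3‖R_L) = 6.034 × 54.56/57.86 = 5.69 V.

V ≈ 5.69 V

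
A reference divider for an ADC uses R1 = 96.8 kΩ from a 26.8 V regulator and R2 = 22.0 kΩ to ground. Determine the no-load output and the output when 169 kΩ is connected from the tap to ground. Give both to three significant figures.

Open-circuit: V = 26.8 × 22.0/(96.8 + 22.0) = 4.96 V.
With the load, R2 becomes R2‖R_L = 19.47 kΩ, so V = 26.8 × 19.47/116.3 = 4.49 V.

Unloaded: 4.96 V; loaded: 4.49 V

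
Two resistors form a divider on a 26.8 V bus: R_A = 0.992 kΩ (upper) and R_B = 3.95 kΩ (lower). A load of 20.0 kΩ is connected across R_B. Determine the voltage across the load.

The load sits in parallel with R_B: R_B‖R_L = (3950 × 20000) / (3950 + 20000) = 3299 Ω.
V_out = 26.8 × 3299 / (992 + 3299) = 26.8 × 3299/4291 = 20.6 V.
(Unloaded it would have been 21.4 V.)

V_out ≈ 20.6 V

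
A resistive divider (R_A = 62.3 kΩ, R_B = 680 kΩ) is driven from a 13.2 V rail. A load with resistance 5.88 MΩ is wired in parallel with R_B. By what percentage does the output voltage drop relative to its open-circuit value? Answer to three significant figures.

The divider's output (Thévenin) resistance is R_A‖R_B = 57.07 kΩ.
Fractional drop under load = R_th/(R_th + R_L) = 57.07 / (57.07 + 5880) = 0.009613.
So the output falls by 0.961 %.

0.961 %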